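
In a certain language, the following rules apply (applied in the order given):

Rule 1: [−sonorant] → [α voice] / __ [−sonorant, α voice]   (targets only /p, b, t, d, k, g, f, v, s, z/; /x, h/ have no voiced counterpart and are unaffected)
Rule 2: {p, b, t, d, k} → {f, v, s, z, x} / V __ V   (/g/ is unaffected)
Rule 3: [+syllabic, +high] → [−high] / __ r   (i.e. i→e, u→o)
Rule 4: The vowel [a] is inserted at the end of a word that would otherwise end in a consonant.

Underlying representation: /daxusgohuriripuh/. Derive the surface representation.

Rule 1 (regressive voicing assimilation): /s/ precedes the voiced obstruent /g/, so it voices to [z] by assimilation. /daxusgohuriripuh/ → daxuzgohuriripuh.
Rule 2 (intervocalic spirantization): /p/ is a stop between vowels /i/ and /u/, so it spirantizes to the fricative [f]. /daxuzgohuriripuh/ → daxuzgohuririfuh.
Rule 3 (pre-rhotic lowering): /u/ is a high vowel immediately before /r/, so it lowers to [o]. /i/ is a high vowel immediately before /r/, so it lowers to [e]. /daxuzgohuririfuh/ → daxuzgohorerifuh.
Rule 4 (final a-epenthesis): the form ends in the consonant /h/, so [a] is inserted word-finally. /daxuzgohorerifuh/ → daxuzgohorerifuha.

daxuzgohorerifuha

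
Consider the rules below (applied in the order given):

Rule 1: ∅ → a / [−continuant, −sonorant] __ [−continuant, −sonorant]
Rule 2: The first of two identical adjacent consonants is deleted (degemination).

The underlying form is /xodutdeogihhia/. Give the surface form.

Rule 1 (stop-cluster a-epenthesis): /t/ and /d/ form a stop–stop cluster, so [a] is inserted between them. /xodutdeogihhia/ → xodutadeogihhia.
Rule 2 (degemination): /hh/ is a geminate; the first /h/ deletes. /xodutadeogihhia/ → xodutadeogihia.

xodutadeogihia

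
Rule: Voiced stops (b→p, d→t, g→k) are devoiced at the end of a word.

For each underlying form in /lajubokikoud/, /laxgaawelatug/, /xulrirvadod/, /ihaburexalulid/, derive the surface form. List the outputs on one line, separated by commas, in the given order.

lajubokikout, laxgaawelatuk, xulrirvadot, ihaburexalulit

/lajubokikoud/: /d/ is a voiced stop in word-final position, so it devoices to [t]. → [lajubokikout].
/laxgaawelatug/: /g/ is a voiced stop in word-final position, so it devoices to [k]. → [laxgaawelatuk].
/xulrirvadod/: /d/ is a voiced stop in word-final position, so it devoices to [t]. → [xulrirvadot].
/ihaburexalulid/: /d/ is a voiced stop in word-final position, so it devoices to [t]. → [ihaburexalulit].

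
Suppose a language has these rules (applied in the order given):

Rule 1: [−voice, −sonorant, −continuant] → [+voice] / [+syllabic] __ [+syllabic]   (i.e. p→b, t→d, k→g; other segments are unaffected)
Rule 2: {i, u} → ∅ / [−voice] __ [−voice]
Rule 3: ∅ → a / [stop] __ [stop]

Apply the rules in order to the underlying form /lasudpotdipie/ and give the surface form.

Rule 1 (intervocalic voicing): /p/ is a voiceless stop between vowels /i/ and /i/, so it voices to [b]. /lasudpotdipie/ → lasudpotdibie.
Rule 2 (high vowel syncope): no segment meets the environment; /lasudpotdibie/ is unchanged.
Rule 3 (stop-cluster a-epenthesis): /d/ and /p/ form a stop–stop cluster, so [a] is inserted between them. /t/ and /d/ form a stop–stop cluster, so [a] is inserted between them. /lasudpotdibie/ → lasudapotadibie.

lasudapotadibie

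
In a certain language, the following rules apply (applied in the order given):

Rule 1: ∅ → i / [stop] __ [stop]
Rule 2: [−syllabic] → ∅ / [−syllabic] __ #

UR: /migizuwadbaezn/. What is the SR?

migizuwadibaez

Rule 1 (stop-cluster i-epenthesis): /d/ and /b/ form a stop–stop cluster, so [i] is inserted between them. /migizuwadbaezn/ → migizuwadibaezn.
Rule 2 (final cluster simplification): /n/ is the second consonant of a word-final cluster /zn/, so it deletes. /migizuwadibaezn/ → migizuwadibaez.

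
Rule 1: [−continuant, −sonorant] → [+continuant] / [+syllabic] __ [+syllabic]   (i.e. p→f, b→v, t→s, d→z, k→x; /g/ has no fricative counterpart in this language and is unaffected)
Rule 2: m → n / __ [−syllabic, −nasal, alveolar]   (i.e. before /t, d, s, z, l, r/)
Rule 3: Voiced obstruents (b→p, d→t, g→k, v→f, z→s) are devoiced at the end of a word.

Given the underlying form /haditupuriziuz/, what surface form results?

Rule 1 (intervocalic spirantization): /d/ is a stop between vowels /a/ and /i/, so it spirantizes to the fricative [z]. /t/ is a stop between vowels /i/ and /u/, so it spirantizes to the fricative [s]. /p/ is a stop between vowels /u/ and /u/, so it spirantizes to the fricative [f]. /haditupuriziuz/ → hazisufuriziuz.
Rule 2 (nasal place assimilation): no segment meets the environment; /hazisufuriziuz/ is unchanged.
Rule 3 (final devoicing): /z/ is a voiced obstruent in word-final position, so it devoices to [s]. /hazisufuriziuz/ → hazisufurizius.

hazisufurizius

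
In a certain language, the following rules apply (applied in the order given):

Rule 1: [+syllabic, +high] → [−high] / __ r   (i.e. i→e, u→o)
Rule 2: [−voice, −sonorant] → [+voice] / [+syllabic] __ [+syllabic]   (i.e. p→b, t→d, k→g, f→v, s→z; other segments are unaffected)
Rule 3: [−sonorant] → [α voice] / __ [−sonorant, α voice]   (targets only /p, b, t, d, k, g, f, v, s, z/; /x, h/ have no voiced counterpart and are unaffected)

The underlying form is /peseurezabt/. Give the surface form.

Rule 1 (pre-rhotic lowering): /u/ is a high vowel immediately before /r/, so it lowers to [o]. /peseurezabt/ → peseorezabt.
Rule 2 (intervocalic voicing): /s/ is a voiceless obstruent between vowels /e/ and /e/, so it voices to [z]. /peseorezabt/ → pezeorezabt.
Rule 3 (regressive voicing assimilation): /b/ precedes the voiceless obstruent /t/, so it devoices to [p] by assimilation. /pezeorezabt/ → pezeorezapt.

pezeorezapt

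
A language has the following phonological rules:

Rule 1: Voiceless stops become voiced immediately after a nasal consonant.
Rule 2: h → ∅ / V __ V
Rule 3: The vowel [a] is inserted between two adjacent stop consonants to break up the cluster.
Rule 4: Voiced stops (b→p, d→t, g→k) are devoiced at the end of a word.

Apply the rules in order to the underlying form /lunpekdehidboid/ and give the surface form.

Rule 1 (post-nasal voicing): /p/ is a voiceless stop immediately after the nasal /n/, so it voices to [b]. /lunpekdehidboid/ → lunbekdehidboid.
Rule 2 (intervocalic h-deletion): /h/ occurs between vowels /e/ and /i/, so it deletes. /lunbekdehidboid/ → lunbekdeidboid.
Rule 3 (stop-cluster a-epenthesis): /k/ and /d/ form a stop–stop cluster, so [a] is inserted between them. /d/ and /b/ form a stop–stop cluster, so [a] is inserted between them. /lunbekdeidboid/ → lunbekadeidaboid.
Rule 4 (final devoicing): /d/ is a voiced stop in word-final position, so it devoices to [t]. /lunbekadeidaboid/ → lunbekadeidaboit.

lunbekadeidaboit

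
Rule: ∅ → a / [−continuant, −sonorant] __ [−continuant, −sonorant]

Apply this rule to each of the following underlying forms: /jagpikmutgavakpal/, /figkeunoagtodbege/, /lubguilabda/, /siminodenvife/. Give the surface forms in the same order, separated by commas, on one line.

jagapikmutagavakapal, figakeunoagatodabege, lubaguilabada, siminodenvife

/jagpikmutgavakpal/: /g/ and /p/ form a stop–stop cluster, so [a] is inserted between them. /t/ and /g/ form a stop–stop cluster, so [a] is inserted between them. /k/ and /p/ form a stop–stop cluster, so [a] is inserted between them. → [jagapikmutagavakapal].
/figkeunoagtodbege/: /g/ and /k/ form a stop–stop cluster, so [a] is inserted between them. /g/ and /t/ form a stop–stop cluster, so [a] is inserted between them. /d/ and /b/ form a stop–stop cluster, so [a] is inserted between them. → [figakeunoagatodabege].
/lubguilabda/: /b/ and /g/ form a stop–stop cluster, so [a] is inserted between them. /b/ and /d/ form a stop–stop cluster, so [a] is inserted between them. → [lubaguilabada].
/siminodenvife/: the rule's environment is not met; surfaces unchanged as [siminodenvife].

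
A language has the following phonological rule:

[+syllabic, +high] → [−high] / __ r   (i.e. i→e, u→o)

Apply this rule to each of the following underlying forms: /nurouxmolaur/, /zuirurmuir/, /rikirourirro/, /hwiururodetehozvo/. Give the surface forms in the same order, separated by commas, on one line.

norouxmolaor, zuerormuer, rikeroorerro, hwiororodetehozvo

/nurouxmolaur/: /u/ is a high vowel immediately before /r/, so it lowers to [o]. /u/ is a high vowel immediately before /r/, so it lowers to [o]. → [norouxmolaor].
/zuirurmuir/: /i/ is a high vowel immediately before /r/, so it lowers to [e]. /u/ is a high vowel immediately before /r/, so it lowers to [o]. /i/ is a high vowel immediately before /r/, so it lowers to [e]. → [zuerormuer].
/rikirourirro/: /i/ is a high vowel immediately before /r/, so it lowers to [e]. /u/ is a high vowel immediately before /r/, so it lowers to [o]. /i/ is a high vowel immediately before /r/, so it lowers to [e]. → [rikeroorerro].
/hwiururodetehozvo/: /u/ is a high vowel immediately before /r/, so it lowers to [o]. /u/ is a high vowel immediately before /r/, so it lowers to [o]. → [hwiororodetehozvo].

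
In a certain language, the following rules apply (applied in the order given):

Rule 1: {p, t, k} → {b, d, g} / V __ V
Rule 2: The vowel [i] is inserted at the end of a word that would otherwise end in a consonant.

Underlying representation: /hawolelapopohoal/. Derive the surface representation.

hawolelabobohoali

Rule 1 (intervocalic voicing): /p/ is a voiceless stop between vowels /a/ and /o/, so it voices to [b]. /p/ is a voiceless stop between vowels /o/ and /o/, so it voices to [b]. /hawolelapopohoal/ → hawolelabobohoal.
Rule 2 (final i-epenthesis): the form ends in the consonant /l/, so [i] is inserted word-finally. /hawolelabobohoal/ → hawolelabobohoali.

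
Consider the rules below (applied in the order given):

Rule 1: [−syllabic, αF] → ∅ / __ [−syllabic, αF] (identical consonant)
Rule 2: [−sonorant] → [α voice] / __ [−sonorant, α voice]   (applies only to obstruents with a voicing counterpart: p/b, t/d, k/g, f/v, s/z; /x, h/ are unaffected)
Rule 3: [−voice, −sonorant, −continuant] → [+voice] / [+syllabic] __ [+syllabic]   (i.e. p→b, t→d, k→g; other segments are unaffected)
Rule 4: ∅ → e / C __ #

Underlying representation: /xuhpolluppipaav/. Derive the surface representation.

Rule 1 (degemination): /ll/ is a geminate; the first /l/ deletes. /pp/ is a geminate; the first /p/ deletes. /xuhpolluppipaav/ → xuhpolupipaav.
Rule 2 (regressive voicing assimilation): no segment meets the environment; /xuhpolupipaav/ is unchanged.
Rule 3 (intervocalic voicing): /p/ is a voiceless stop between vowels /u/ and /i/, so it voices to [b]. /p/ is a voiceless stop between vowels /i/ and /a/, so it voices to [b]. /xuhpolupipaav/ → xuhpolubibaav.
Rule 4 (final e-epenthesis): the form ends in the consonant /v/, so [e] is inserted word-finally. /xuhpolubibaav/ → xuhpolubibaave.

xuhpolubibaave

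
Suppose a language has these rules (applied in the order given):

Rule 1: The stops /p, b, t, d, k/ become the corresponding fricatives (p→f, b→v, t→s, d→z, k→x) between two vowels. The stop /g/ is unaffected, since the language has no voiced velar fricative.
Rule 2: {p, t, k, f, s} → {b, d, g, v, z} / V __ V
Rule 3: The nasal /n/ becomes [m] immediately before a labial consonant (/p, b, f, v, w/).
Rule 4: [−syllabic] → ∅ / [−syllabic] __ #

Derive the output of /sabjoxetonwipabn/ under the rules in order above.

sabjoxezomwivab

Rule 1 (intervocalic spirantization): /t/ is a stop between vowels /e/ and /o/, so it spirantizes to the fricative [s]. /p/ is a stop between vowels /i/ and /a/, so it spirantizes to the fricative [f]. /sabjoxetonwipabn/ → sabjoxesonwifabn.
Rule 2 (intervocalic voicing): /s/ is a voiceless obstruent between vowels /e/ and /o/, so it voices to [z]. /f/ is a voiceless obstruent between vowels /i/ and /a/, so it voices to [v]. /sabjoxesonwifabn/ → sabjoxezonwivabn.
Rule 3 (nasal place assimilation): /n/ precedes the labial consonant /w/, so it assimilates in place to [m]. /sabjoxezonwivabn/ → sabjoxezomwivabn.
Rule 4 (final cluster simplification): /n/ is the second consonant of a word-final cluster /bn/, so it deletes. /sabjoxezomwivabn/ → sabjoxezomwivab.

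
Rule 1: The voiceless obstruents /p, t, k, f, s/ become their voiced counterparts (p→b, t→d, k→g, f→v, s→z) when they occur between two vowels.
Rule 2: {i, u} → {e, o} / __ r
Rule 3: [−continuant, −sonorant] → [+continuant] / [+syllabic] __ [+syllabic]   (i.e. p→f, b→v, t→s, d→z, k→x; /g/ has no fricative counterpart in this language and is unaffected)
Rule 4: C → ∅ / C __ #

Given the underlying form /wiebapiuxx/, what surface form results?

Rule 1 (intervocalic voicing): /p/ is a voiceless obstruent between vowels /a/ and /i/, so it voices to [b]. /wiebapiuxx/ → wiebabiuxx.
Rule 2 (pre-rhotic lowering): no segment meets the environment; /wiebabiuxx/ is unchanged.
Rule 3 (intervocalic spirantization): /b/ is a stop between vowels /e/ and /a/, so it spirantizes to the fricative [v]. /b/ is a stop between vowels /a/ and /i/, so it spirantizes to the fricative [v]. /wiebabiuxx/ → wievaviuxx.
Rule 4 (final cluster simplification): /x/ is the second consonant of a word-final cluster /xx/, so it deletes. /wievaviuxx/ → wievaviux.

wievaviux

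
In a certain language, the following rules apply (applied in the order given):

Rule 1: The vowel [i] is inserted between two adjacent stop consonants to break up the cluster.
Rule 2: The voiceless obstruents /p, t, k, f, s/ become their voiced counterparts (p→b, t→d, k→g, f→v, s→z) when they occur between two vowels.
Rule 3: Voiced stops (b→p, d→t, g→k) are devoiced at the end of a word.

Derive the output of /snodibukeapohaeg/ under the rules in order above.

Rule 1 (stop-cluster i-epenthesis): no segment meets the environment; /snodibukeapohaeg/ is unchanged.
Rule 2 (intervocalic voicing): /k/ is a voiceless obstruent between vowels /u/ and /e/, so it voices to [g]. /p/ is a voiceless obstruent between vowels /a/ and /o/, so it voices to [b]. /snodibukeapohaeg/ → snodibugeabohaeg.
Rule 3 (final devoicing): /g/ is a voiced stop in word-final position, so it devoices to [k]. /snodibugeabohaeg/ → snodibugeabohaek.

snodibugeabohaek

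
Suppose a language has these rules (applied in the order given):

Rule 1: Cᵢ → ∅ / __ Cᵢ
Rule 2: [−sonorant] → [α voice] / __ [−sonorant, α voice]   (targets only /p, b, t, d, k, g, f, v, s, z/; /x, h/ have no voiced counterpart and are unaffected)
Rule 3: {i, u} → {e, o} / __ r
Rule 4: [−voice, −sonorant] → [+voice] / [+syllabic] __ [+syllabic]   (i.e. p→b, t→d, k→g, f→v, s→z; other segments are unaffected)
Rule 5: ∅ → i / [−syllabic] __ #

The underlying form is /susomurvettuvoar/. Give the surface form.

suzomorveduvoari

Rule 1 (degemination): /tt/ is a geminate; the first /t/ deletes. /susomurvettuvoar/ → susomurvetuvoar.
Rule 2 (regressive voicing assimilation): no segment meets the environment; /susomurvetuvoar/ is unchanged.
Rule 3 (pre-rhotic lowering): /u/ is a high vowel immediately before /r/, so it lowers to [o]. /susomurvetuvoar/ → susomorvetuvoar.
Rule 4 (intervocalic voicing): /s/ is a voiceless obstruent between vowels /u/ and /o/, so it voices to [z]. /t/ is a voiceless obstruent between vowels /e/ and /u/, so it voices to [d]. /susomorvetuvoar/ → suzomorveduvoar.
Rule 5 (final i-epenthesis): the form ends in the consonant /r/, so [i] is inserted word-finally. /suzomorveduvoar/ → suzomorveduvoari.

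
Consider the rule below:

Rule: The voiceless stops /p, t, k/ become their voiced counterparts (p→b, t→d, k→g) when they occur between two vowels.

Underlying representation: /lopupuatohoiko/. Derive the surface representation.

lobubuadohoigo

/p/ is a voiceless stop between vowels /o/ and /u/, so it voices to [b].
/p/ is a voiceless stop between vowels /u/ and /u/, so it voices to [b].
/t/ is a voiceless stop between vowels /a/ and /o/, so it voices to [d].
/k/ is a voiceless stop between vowels /i/ and /o/, so it voices to [g].
Surface form: [lobubuadohoigo].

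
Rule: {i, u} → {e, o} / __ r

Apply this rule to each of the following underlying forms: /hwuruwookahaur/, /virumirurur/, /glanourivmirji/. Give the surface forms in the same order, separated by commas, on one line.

/hwuruwookahaur/: /u/ is a high vowel immediately before /r/, so it lowers to [o]. /u/ is a high vowel immediately before /r/, so it lowers to [o]. → [hworuwookahaor].
/virumirurur/: /i/ is a high vowel immediately before /r/, so it lowers to [e]. /i/ is a high vowel immediately before /r/, so it lowers to [e]. /u/ is a high vowel immediately before /r/, so it lowers to [o]. /u/ is a high vowel immediately before /r/, so it lowers to [o]. → [verumeroror].
/glanourivmirji/: /u/ is a high vowel immediately before /r/, so it lowers to [o]. /i/ is a high vowel immediately before /r/, so it lowers to [e]. → [glanoorivmerji].

hworuwookahaor, verumeroror, glanoorivmerji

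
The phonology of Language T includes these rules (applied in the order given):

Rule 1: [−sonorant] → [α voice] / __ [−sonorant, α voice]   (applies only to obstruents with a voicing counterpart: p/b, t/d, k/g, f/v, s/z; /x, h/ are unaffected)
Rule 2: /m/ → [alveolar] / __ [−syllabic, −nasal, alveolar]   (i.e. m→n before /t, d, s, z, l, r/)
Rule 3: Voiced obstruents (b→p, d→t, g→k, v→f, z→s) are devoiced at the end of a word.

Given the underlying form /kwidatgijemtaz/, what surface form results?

kwidadgijentas

Rule 1 (regressive voicing assimilation): /t/ precedes the voiced obstruent /g/, so it voices to [d] by assimilation. /kwidatgijemtaz/ → kwidadgijemtaz.
Rule 2 (nasal place assimilation): /m/ precedes the alveolar consonant /t/, so it assimilates in place to [n]. /kwidadgijemtaz/ → kwidadgijentaz.
Rule 3 (final devoicing): /z/ is a voiced obstruent in word-final position, so it devoices to [s]. /kwidadgijentaz/ → kwidadgijentas.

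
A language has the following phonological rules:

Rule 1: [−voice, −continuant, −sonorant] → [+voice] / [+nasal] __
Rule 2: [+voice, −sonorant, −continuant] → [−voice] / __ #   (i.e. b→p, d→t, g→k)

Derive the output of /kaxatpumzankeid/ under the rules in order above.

kaxatpumzangeit

Rule 1 (post-nasal voicing): /k/ is a voiceless stop immediately after the nasal /n/, so it voices to [g]. /kaxatpumzankeid/ → kaxatpumzangeid.
Rule 2 (final devoicing): /d/ is a voiced stop in word-final position, so it devoices to [t]. /kaxatpumzangeid/ → kaxatpumzangeit.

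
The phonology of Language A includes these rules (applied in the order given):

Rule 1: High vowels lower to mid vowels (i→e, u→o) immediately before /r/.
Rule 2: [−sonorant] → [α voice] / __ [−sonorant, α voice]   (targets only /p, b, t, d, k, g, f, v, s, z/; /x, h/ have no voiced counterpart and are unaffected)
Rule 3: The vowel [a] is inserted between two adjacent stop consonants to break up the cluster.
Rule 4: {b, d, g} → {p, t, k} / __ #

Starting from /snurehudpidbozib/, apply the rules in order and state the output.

snorehutapidabozip

Rule 1 (pre-rhotic lowering): /u/ is a high vowel immediately before /r/, so it lowers to [o]. /snurehudpidbozib/ → snorehudpidbozib.
Rule 2 (regressive voicing assimilation): /d/ precedes the voiceless obstruent /p/, so it devoices to [t] by assimilation. /snorehudpidbozib/ → snorehutpidbozib.
Rule 3 (stop-cluster a-epenthesis): /t/ and /p/ form a stop–stop cluster, so [a] is inserted between them. /d/ and /b/ form a stop–stop cluster, so [a] is inserted between them. /snorehutpidbozib/ → snorehutapidabozib.
Rule 4 (final devoicing): /b/ is a voiced stop in word-final position, so it devoices to [p]. /snorehutapidabozib/ → snorehutapidabozip.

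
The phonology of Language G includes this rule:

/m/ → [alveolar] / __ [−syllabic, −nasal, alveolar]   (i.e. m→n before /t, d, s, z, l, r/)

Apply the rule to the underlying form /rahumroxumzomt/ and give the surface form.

/m/ precedes the alveolar consonant /r/, so it assimilates in place to [n].
/m/ precedes the alveolar consonant /z/, so it assimilates in place to [n].
/m/ precedes the alveolar consonant /t/, so it assimilates in place to [n].
Surface form: [rahunroxunzont].

rahunroxunzont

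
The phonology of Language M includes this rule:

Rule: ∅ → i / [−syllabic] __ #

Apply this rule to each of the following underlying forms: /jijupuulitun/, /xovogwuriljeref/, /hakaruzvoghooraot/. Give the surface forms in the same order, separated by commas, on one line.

jijupuulituni, xovogwuriljerefi, hakaruzvoghooraoti

/jijupuulitun/: the form ends in the consonant /n/, so [i] is inserted word-finally. → [jijupuulituni].
/xovogwuriljeref/: the form ends in the consonant /f/, so [i] is inserted word-finally. → [xovogwuriljerefi].
/hakaruzvoghooraot/: the form ends in the consonant /t/, so [i] is inserted word-finally. → [hakaruzvoghooraoti].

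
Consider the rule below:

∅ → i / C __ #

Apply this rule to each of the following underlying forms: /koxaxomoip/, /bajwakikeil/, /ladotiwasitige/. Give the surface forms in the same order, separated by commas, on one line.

/koxaxomoip/: the form ends in the consonant /p/, so [i] is inserted word-finally. → [koxaxomoipi].
/bajwakikeil/: the form ends in the consonant /l/, so [i] is inserted word-finally. → [bajwakikeili].
/ladotiwasitige/: the rule's environment is not met; surfaces unchanged as [ladotiwasitige].

koxaxomoipi, bajwakikeili, ladotiwasitige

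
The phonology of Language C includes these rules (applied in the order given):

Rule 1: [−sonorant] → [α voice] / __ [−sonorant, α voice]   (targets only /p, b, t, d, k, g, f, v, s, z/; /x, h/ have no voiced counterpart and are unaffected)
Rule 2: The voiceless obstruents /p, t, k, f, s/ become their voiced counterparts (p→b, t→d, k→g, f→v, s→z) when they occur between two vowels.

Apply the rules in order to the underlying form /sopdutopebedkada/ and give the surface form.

Rule 1 (regressive voicing assimilation): /p/ precedes the voiced obstruent /d/, so it voices to [b] by assimilation. /d/ precedes the voiceless obstruent /k/, so it devoices to [t] by assimilation. /sopdutopebedkada/ → sobdutopebetkada.
Rule 2 (intervocalic voicing): /t/ is a voiceless obstruent between vowels /u/ and /o/, so it voices to [d]. /p/ is a voiceless obstruent between vowels /o/ and /e/, so it voices to [b]. /sobdutopebetkada/ → sobdudobebetkada.

sobdudobebetkada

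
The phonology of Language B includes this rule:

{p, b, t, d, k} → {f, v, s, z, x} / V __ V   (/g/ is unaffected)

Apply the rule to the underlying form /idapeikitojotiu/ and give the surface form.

izafeixisojosiu

/d/ is a stop between vowels /i/ and /a/, so it spirantizes to the fricative [z].
/p/ is a stop between vowels /a/ and /e/, so it spirantizes to the fricative [f].
/k/ is a stop between vowels /i/ and /i/, so it spirantizes to the fricative [x].
/t/ is a stop between vowels /i/ and /o/, so it spirantizes to the fricative [s].
/t/ is a stop between vowels /o/ and /i/, so it spirantizes to the fricative [s].
Surface form: [izafeixisojosiu].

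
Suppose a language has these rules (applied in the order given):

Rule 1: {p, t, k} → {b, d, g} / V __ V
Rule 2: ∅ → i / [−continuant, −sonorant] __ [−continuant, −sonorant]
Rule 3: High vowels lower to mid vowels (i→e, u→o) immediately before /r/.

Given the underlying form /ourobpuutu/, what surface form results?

oorobipuudu

Rule 1 (intervocalic voicing): /t/ is a voiceless stop between vowels /u/ and /u/, so it voices to [d]. /ourobpuutu/ → ourobpuudu.
Rule 2 (stop-cluster i-epenthesis): /b/ and /p/ form a stop–stop cluster, so [i] is inserted between them. /ourobpuudu/ → ourobipuudu.
Rule 3 (pre-rhotic lowering): /u/ is a high vowel immediately before /r/, so it lowers to [o]. /ourobipuudu/ → oorobipuudu.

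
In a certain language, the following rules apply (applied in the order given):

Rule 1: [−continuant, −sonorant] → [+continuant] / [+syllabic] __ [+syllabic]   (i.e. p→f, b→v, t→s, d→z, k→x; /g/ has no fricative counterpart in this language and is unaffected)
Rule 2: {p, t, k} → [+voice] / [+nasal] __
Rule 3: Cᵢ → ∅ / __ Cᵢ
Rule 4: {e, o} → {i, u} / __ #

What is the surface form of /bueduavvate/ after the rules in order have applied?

buezuavasi

Rule 1 (intervocalic spirantization): /d/ is a stop between vowels /e/ and /u/, so it spirantizes to the fricative [z]. /t/ is a stop between vowels /a/ and /e/, so it spirantizes to the fricative [s]. /bueduavvate/ → buezuavvase.
Rule 2 (post-nasal voicing): no segment meets the environment; /buezuavvase/ is unchanged.
Rule 3 (degemination): /vv/ is a geminate; the first /v/ deletes. /buezuavvase/ → buezuavase.
Rule 4 (final vowel raising): /e/ is a mid vowel in word-final position, so it raises to [i]. /buezuavase/ → buezuavasi.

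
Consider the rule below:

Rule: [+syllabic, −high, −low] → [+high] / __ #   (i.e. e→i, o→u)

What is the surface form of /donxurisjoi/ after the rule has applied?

donxurisjoi

No segment of /donxurisjoi/ meets the structural description of the rule, so the form surfaces unchanged.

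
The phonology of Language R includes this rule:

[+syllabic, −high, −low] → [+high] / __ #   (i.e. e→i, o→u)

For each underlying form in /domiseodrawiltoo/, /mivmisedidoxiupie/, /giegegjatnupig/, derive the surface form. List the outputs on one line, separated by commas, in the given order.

/domiseodrawiltoo/: /o/ is a mid vowel in word-final position, so it raises to [u]. → [domiseodrawiltou].
/mivmisedidoxiupie/: /e/ is a mid vowel in word-final position, so it raises to [i]. → [mivmisedidoxiupii].
/giegegjatnupig/: the rule's environment is not met; surfaces unchanged as [giegegjatnupig].

domiseodrawiltou, mivmisedidoxiupii, giegegjatnupig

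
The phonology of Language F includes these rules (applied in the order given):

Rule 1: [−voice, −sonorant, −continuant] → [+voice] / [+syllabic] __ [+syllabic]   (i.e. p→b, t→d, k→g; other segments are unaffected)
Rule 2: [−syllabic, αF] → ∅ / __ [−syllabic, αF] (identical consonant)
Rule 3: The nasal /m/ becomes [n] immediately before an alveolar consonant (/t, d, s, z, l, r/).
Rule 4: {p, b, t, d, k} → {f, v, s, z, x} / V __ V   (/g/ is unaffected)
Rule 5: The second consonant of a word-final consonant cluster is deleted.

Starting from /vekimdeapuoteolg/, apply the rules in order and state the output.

vegindeavuozeol

Rule 1 (intervocalic voicing): /k/ is a voiceless stop between vowels /e/ and /i/, so it voices to [g]. /p/ is a voiceless stop between vowels /a/ and /u/, so it voices to [b]. /t/ is a voiceless stop between vowels /o/ and /e/, so it voices to [d]. /vekimdeapuoteolg/ → vegimdeabuodeolg.
Rule 2 (degemination): no segment meets the environment; /vegimdeabuodeolg/ is unchanged.
Rule 3 (nasal place assimilation): /m/ precedes the alveolar consonant /d/, so it assimilates in place to [n]. /vegimdeabuodeolg/ → vegindeabuodeolg.
Rule 4 (intervocalic spirantization): /b/ is a stop between vowels /a/ and /u/, so it spirantizes to the fricative [v]. /d/ is a stop between vowels /o/ and /e/, so it spirantizes to the fricative [z]. /vegindeabuodeolg/ → vegindeavuozeolg.
Rule 5 (final cluster simplification): /g/ is the second consonant of a word-final cluster /lg/, so it deletes. /vegindeavuozeolg/ → vegindeavuozeol.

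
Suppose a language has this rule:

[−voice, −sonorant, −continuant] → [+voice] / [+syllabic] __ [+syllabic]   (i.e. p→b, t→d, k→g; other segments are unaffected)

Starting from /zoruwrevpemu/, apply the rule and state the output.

zoruwrevpemu

No segment of /zoruwrevpemu/ meets the structural description of the rule, so the form surfaces unchanged.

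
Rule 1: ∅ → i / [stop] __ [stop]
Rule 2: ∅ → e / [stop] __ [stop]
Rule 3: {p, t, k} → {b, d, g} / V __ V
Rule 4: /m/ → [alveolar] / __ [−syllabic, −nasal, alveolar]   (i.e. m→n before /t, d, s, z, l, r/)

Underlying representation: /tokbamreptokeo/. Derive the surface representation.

Rule 1 (stop-cluster i-epenthesis): /k/ and /b/ form a stop–stop cluster, so [i] is inserted between them. /p/ and /t/ form a stop–stop cluster, so [i] is inserted between them. /tokbamreptokeo/ → tokibamrepitokeo.
Rule 2 (stop-cluster e-epenthesis): no segment meets the environment; /tokibamrepitokeo/ is unchanged.
Rule 3 (intervocalic voicing): /k/ is a voiceless stop between vowels /o/ and /i/, so it voices to [g]. /p/ is a voiceless stop between vowels /e/ and /i/, so it voices to [b]. /t/ is a voiceless stop between vowels /i/ and /o/, so it voices to [d]. /k/ is a voiceless stop between vowels /o/ and /e/, so it voices to [g]. /tokibamrepitokeo/ → togibamrebidogeo.
Rule 4 (nasal place assimilation): /m/ precedes the alveolar consonant /r/, so it assimilates in place to [n]. /togibamrebidogeo/ → togibanrebidogeo.

togibanrebidogeo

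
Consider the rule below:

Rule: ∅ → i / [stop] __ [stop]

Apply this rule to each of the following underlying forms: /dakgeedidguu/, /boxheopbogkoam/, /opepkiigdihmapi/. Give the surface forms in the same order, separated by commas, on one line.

dakigeedidiguu, boxheopibogikoam, opepikiigidihmapi

/dakgeedidguu/: /k/ and /g/ form a stop–stop cluster, so [i] is inserted between them. /d/ and /g/ form a stop–stop cluster, so [i] is inserted between them. → [dakigeedidiguu].
/boxheopbogkoam/: /p/ and /b/ form a stop–stop cluster, so [i] is inserted between them. /g/ and /k/ form a stop–stop cluster, so [i] is inserted between them. → [boxheopibogikoam].
/opepkiigdihmapi/: /p/ and /k/ form a stop–stop cluster, so [i] is inserted between them. /g/ and /d/ form a stop–stop cluster, so [i] is inserted between them. → [opepikiigidihmapi].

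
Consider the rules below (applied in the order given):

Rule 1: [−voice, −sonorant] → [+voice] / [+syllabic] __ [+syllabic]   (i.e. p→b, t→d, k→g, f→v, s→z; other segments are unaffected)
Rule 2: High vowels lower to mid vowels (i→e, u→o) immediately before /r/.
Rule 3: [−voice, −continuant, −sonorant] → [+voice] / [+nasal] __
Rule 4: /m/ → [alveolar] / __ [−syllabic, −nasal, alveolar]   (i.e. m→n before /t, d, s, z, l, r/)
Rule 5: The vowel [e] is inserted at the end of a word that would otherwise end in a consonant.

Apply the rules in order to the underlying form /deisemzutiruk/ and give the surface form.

Rule 1 (intervocalic voicing): /s/ is a voiceless obstruent between vowels /i/ and /e/, so it voices to [z]. /t/ is a voiceless obstruent between vowels /u/ and /i/, so it voices to [d]. /deisemzutiruk/ → deizemzudiruk.
Rule 2 (pre-rhotic lowering): /i/ is a high vowel immediately before /r/, so it lowers to [e]. /deizemzudiruk/ → deizemzuderuk.
Rule 3 (post-nasal voicing): no segment meets the environment; /deizemzuderuk/ is unchanged.
Rule 4 (nasal place assimilation): /m/ precedes the alveolar consonant /z/, so it assimilates in place to [n]. /deizemzuderuk/ → deizenzuderuk.
Rule 5 (final e-epenthesis): the form ends in the consonant /k/, so [e] is inserted word-finally. /deizenzuderuk/ → deizenzuderuke.

deizenzuderuke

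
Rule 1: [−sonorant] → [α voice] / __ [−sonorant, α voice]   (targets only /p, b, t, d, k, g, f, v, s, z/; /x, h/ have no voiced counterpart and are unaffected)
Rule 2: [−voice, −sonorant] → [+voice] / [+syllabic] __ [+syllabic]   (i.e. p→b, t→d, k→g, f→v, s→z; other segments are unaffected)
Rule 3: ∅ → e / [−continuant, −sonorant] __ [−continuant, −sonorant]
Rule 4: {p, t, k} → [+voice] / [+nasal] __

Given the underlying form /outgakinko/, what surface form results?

Rule 1 (regressive voicing assimilation): /t/ precedes the voiced obstruent /g/, so it voices to [d] by assimilation. /outgakinko/ → oudgakinko.
Rule 2 (intervocalic voicing): /k/ is a voiceless obstruent between vowels /a/ and /i/, so it voices to [g]. /oudgakinko/ → oudgaginko.
Rule 3 (stop-cluster e-epenthesis): /d/ and /g/ form a stop–stop cluster, so [e] is inserted between them. /oudgaginko/ → oudegaginko.
Rule 4 (post-nasal voicing): /k/ is a voiceless stop immediately after the nasal /n/, so it voices to [g]. /oudegaginko/ → oudegagingo.

oudegagingo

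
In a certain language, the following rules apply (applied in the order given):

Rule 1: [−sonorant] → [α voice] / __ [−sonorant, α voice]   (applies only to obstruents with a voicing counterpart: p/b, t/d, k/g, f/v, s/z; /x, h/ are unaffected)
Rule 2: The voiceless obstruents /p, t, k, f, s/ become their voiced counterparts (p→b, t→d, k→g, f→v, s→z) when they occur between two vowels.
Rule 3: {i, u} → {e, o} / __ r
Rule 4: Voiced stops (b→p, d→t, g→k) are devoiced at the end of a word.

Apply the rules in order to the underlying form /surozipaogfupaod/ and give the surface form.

sorozibaokfubaot

Rule 1 (regressive voicing assimilation): /g/ precedes the voiceless obstruent /f/, so it devoices to [k] by assimilation. /surozipaogfupaod/ → surozipaokfupaod.
Rule 2 (intervocalic voicing): /p/ is a voiceless obstruent between vowels /i/ and /a/, so it voices to [b]. /p/ is a voiceless obstruent between vowels /u/ and /a/, so it voices to [b]. /surozipaokfupaod/ → surozibaokfubaod.
Rule 3 (pre-rhotic lowering): /u/ is a high vowel immediately before /r/, so it lowers to [o]. /surozibaokfubaod/ → sorozibaokfubaod.
Rule 4 (final devoicing): /d/ is a voiced stop in word-final position, so it devoices to [t]. /sorozibaokfubaod/ → sorozibaokfubaot.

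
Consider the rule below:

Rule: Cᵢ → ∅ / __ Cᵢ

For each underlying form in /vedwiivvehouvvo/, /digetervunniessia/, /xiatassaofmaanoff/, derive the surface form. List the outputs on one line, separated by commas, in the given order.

vedwiivehouvo, digetervuniesia, xiatasaofmaanof

/vedwiivvehouvvo/: /vv/ is a geminate; the first /v/ deletes. /vv/ is a geminate; the first /v/ deletes. → [vedwiivehouvo].
/digetervunniessia/: /nn/ is a geminate; the first /n/ deletes. /ss/ is a geminate; the first /s/ deletes. → [digetervuniesia].
/xiatassaofmaanoff/: /ss/ is a geminate; the first /s/ deletes. /ff/ is a geminate; the first /f/ deletes. → [xiatasaofmaanof].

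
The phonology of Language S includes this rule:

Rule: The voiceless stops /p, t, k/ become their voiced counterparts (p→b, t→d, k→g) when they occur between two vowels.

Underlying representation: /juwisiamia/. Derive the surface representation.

No segment of /juwisiamia/ meets the structural description of the rule, so the form surfaces unchanged.

juwisiamia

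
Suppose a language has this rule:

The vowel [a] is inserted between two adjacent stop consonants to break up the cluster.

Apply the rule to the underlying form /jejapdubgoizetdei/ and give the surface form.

jejapadubagoizetadei

/p/ and /d/ form a stop–stop cluster, so [a] is inserted between them.
/b/ and /g/ form a stop–stop cluster, so [a] is inserted between them.
/t/ and /d/ form a stop–stop cluster, so [a] is inserted between them.
Surface form: [jejapadubagoizetadei].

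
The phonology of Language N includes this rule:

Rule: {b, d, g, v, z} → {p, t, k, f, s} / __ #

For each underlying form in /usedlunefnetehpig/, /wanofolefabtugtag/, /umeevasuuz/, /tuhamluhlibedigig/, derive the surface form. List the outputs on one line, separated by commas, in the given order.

/usedlunefnetehpig/: /g/ is a voiced obstruent in word-final position, so it devoices to [k]. → [usedlunefnetehpik].
/wanofolefabtugtag/: /g/ is a voiced obstruent in word-final position, so it devoices to [k]. → [wanofolefabtugtak].
/umeevasuuz/: /z/ is a voiced obstruent in word-final position, so it devoices to [s]. → [umeevasuus].
/tuhamluhlibedigig/: /g/ is a voiced obstruent in word-final position, so it devoices to [k]. → [tuhamluhlibedigik].

usedlunefnetehpik, wanofolefabtugtak, umeevasuus, tuhamluhlibedigik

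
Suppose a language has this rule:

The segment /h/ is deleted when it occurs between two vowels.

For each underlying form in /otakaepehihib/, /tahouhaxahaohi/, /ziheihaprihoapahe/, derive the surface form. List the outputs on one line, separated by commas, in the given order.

otakaepeiib, taouaxaaoi, zieiaprioapae

/otakaepehihib/: /h/ occurs between vowels /e/ and /i/, so it deletes. /h/ occurs between vowels /i/ and /i/, so it deletes. → [otakaepeiib].
/tahouhaxahaohi/: /h/ occurs between vowels /a/ and /o/, so it deletes. /h/ occurs between vowels /u/ and /a/, so it deletes. /h/ occurs between vowels /a/ and /a/, so it deletes. /h/ occurs between vowels /o/ and /i/, so it deletes. → [taouaxaaoi].
/ziheihaprihoapahe/: /h/ occurs between vowels /i/ and /e/, so it deletes. /h/ occurs between vowels /i/ and /a/, so it deletes. /h/ occurs between vowels /i/ and /o/, so it deletes. /h/ occurs between vowels /a/ and /e/, so it deletes. → [zieiaprioapae].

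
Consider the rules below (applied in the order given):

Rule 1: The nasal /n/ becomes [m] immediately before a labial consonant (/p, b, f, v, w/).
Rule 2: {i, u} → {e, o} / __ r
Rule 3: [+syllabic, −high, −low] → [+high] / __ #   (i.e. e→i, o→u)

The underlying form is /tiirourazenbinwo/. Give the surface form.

Rule 1 (nasal place assimilation): /n/ precedes the labial consonant /b/, so it assimilates in place to [m]. /n/ precedes the labial consonant /w/, so it assimilates in place to [m]. /tiirourazenbinwo/ → tiirourazembimwo.
Rule 2 (pre-rhotic lowering): /i/ is a high vowel immediately before /r/, so it lowers to [e]. /u/ is a high vowel immediately before /r/, so it lowers to [o]. /tiirourazembimwo/ → tieroorazembimwo.
Rule 3 (final vowel raising): /o/ is a mid vowel in word-final position, so it raises to [u]. /tieroorazembimwo/ → tieroorazembimwu.

tieroorazembimwu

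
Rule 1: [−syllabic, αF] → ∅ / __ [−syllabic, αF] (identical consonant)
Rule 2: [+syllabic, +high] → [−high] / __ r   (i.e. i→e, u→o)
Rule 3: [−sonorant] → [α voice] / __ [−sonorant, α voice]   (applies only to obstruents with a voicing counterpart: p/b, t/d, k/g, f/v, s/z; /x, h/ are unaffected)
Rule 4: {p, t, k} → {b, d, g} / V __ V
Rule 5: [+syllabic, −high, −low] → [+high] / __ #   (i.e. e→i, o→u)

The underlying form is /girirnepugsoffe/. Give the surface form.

gerernebuksofi

Rule 1 (degemination): /ff/ is a geminate; the first /f/ deletes. /girirnepugsoffe/ → girirnepugsofe.
Rule 2 (pre-rhotic lowering): /i/ is a high vowel immediately before /r/, so it lowers to [e]. /i/ is a high vowel immediately before /r/, so it lowers to [e]. /girirnepugsofe/ → gerernepugsofe.
Rule 3 (regressive voicing assimilation): /g/ precedes the voiceless obstruent /s/, so it devoices to [k] by assimilation. /gerernepugsofe/ → gerernepuksofe.
Rule 4 (intervocalic voicing): /p/ is a voiceless stop between vowels /e/ and /u/, so it voices to [b]. /gerernepuksofe/ → gerernebuksofe.
Rule 5 (final vowel raising): /e/ is a mid vowel in word-final position, so it raises to [i]. /gerernebuksofe/ → gerernebuksofi.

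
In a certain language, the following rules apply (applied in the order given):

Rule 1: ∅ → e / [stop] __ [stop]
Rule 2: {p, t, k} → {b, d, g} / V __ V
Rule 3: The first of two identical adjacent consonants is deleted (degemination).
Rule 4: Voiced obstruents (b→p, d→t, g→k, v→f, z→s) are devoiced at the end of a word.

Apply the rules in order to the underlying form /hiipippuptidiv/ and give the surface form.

Rule 1 (stop-cluster e-epenthesis): /p/ and /p/ form a stop–stop cluster, so [e] is inserted between them. /p/ and /t/ form a stop–stop cluster, so [e] is inserted between them. /hiipippuptidiv/ → hiipipepupetidiv.
Rule 2 (intervocalic voicing): /p/ is a voiceless stop between vowels /i/ and /i/, so it voices to [b]. /p/ is a voiceless stop between vowels /i/ and /e/, so it voices to [b]. /p/ is a voiceless stop between vowels /e/ and /u/, so it voices to [b]. /p/ is a voiceless stop between vowels /u/ and /e/, so it voices to [b]. /t/ is a voiceless stop between vowels /e/ and /i/, so it voices to [d]. /hiipipepupetidiv/ → hiibibebubedidiv.
Rule 3 (degemination): no segment meets the environment; /hiibibebubedidiv/ is unchanged.
Rule 4 (final devoicing): /v/ is a voiced obstruent in word-final position, so it devoices to [f]. /hiibibebubedidiv/ → hiibibebubedidif.

hiibibebubedidif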